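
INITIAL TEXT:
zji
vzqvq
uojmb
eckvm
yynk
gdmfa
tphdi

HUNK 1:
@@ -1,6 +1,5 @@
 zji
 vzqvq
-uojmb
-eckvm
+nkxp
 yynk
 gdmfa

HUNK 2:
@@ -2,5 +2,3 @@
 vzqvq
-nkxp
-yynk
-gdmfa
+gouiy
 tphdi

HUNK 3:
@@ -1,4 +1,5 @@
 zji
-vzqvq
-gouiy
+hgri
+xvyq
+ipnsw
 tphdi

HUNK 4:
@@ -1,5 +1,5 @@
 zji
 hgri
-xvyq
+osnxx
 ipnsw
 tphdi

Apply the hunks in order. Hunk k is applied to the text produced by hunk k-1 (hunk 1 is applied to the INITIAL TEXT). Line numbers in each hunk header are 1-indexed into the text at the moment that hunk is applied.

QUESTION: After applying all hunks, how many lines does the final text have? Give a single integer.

Answer: 5

Derivation:
Hunk 1: at line 1 remove [uojmb,eckvm] add [nkxp] -> 6 lines: zji vzqvq nkxp yynk gdmfa tphdi
Hunk 2: at line 2 remove [nkxp,yynk,gdmfa] add [gouiy] -> 4 lines: zji vzqvq gouiy tphdi
Hunk 3: at line 1 remove [vzqvq,gouiy] add [hgri,xvyq,ipnsw] -> 5 lines: zji hgri xvyq ipnsw tphdi
Hunk 4: at line 1 remove [xvyq] add [osnxx] -> 5 lines: zji hgri osnxx ipnsw tphdi
Final line count: 5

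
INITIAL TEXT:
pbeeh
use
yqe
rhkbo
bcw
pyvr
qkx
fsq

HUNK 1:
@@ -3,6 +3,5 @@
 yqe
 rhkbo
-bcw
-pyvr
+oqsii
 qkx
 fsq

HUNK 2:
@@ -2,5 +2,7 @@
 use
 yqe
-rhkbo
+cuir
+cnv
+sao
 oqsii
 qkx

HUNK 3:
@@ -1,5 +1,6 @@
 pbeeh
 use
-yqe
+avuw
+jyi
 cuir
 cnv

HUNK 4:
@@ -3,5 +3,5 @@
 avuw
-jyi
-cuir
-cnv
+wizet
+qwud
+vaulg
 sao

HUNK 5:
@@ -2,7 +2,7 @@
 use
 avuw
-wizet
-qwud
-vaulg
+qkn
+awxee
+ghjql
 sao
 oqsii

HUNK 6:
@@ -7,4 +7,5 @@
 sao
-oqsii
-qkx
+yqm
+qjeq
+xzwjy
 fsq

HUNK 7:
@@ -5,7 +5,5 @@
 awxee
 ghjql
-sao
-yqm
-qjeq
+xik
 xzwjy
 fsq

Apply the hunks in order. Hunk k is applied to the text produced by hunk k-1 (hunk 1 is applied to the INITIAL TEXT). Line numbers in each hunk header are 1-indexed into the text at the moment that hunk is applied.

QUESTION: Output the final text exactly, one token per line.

Hunk 1: at line 3 remove [bcw,pyvr] add [oqsii] -> 7 lines: pbeeh use yqe rhkbo oqsii qkx fsq
Hunk 2: at line 2 remove [rhkbo] add [cuir,cnv,sao] -> 9 lines: pbeeh use yqe cuir cnv sao oqsii qkx fsq
Hunk 3: at line 1 remove [yqe] add [avuw,jyi] -> 10 lines: pbeeh use avuw jyi cuir cnv sao oqsii qkx fsq
Hunk 4: at line 3 remove [jyi,cuir,cnv] add [wizet,qwud,vaulg] -> 10 lines: pbeeh use avuw wizet qwud vaulg sao oqsii qkx fsq
Hunk 5: at line 2 remove [wizet,qwud,vaulg] add [qkn,awxee,ghjql] -> 10 lines: pbeeh use avuw qkn awxee ghjql sao oqsii qkx fsq
Hunk 6: at line 7 remove [oqsii,qkx] add [yqm,qjeq,xzwjy] -> 11 lines: pbeeh use avuw qkn awxee ghjql sao yqm qjeq xzwjy fsq
Hunk 7: at line 5 remove [sao,yqm,qjeq] add [xik] -> 9 lines: pbeeh use avuw qkn awxee ghjql xik xzwjy fsq

Answer: pbeeh
use
avuw
qkn
awxee
ghjql
xik
xzwjy
fsq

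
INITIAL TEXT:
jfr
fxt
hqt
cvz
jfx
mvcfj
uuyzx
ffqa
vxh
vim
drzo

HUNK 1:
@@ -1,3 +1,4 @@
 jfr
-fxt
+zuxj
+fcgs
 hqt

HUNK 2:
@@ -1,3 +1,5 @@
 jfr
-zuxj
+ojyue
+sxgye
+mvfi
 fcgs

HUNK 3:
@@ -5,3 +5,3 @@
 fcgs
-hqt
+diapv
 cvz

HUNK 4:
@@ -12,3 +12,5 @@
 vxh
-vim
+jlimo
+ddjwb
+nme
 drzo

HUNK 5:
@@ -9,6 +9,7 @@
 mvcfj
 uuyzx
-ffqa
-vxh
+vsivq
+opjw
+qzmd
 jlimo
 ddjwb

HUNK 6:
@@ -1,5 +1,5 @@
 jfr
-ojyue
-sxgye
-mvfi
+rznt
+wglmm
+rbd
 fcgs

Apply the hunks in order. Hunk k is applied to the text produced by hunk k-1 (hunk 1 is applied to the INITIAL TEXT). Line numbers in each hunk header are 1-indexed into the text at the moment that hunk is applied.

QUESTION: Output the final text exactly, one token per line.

Hunk 1: at line 1 remove [fxt] add [zuxj,fcgs] -> 12 lines: jfr zuxj fcgs hqt cvz jfx mvcfj uuyzx ffqa vxh vim drzo
Hunk 2: at line 1 remove [zuxj] add [ojyue,sxgye,mvfi] -> 14 lines: jfr ojyue sxgye mvfi fcgs hqt cvz jfx mvcfj uuyzx ffqa vxh vim drzo
Hunk 3: at line 5 remove [hqt] add [diapv] -> 14 lines: jfr ojyue sxgye mvfi fcgs diapv cvz jfx mvcfj uuyzx ffqa vxh vim drzo
Hunk 4: at line 12 remove [vim] add [jlimo,ddjwb,nme] -> 16 lines: jfr ojyue sxgye mvfi fcgs diapv cvz jfx mvcfj uuyzx ffqa vxh jlimo ddjwb nme drzo
Hunk 5: at line 9 remove [ffqa,vxh] add [vsivq,opjw,qzmd] -> 17 lines: jfr ojyue sxgye mvfi fcgs diapv cvz jfx mvcfj uuyzx vsivq opjw qzmd jlimo ddjwb nme drzo
Hunk 6: at line 1 remove [ojyue,sxgye,mvfi] add [rznt,wglmm,rbd] -> 17 lines: jfr rznt wglmm rbd fcgs diapv cvz jfx mvcfj uuyzx vsivq opjw qzmd jlimo ddjwb nme drzo

Answer: jfr
rznt
wglmm
rbd
fcgs
diapv
cvz
jfx
mvcfj
uuyzx
vsivq
opjw
qzmd
jlimo
ddjwb
nme
drzo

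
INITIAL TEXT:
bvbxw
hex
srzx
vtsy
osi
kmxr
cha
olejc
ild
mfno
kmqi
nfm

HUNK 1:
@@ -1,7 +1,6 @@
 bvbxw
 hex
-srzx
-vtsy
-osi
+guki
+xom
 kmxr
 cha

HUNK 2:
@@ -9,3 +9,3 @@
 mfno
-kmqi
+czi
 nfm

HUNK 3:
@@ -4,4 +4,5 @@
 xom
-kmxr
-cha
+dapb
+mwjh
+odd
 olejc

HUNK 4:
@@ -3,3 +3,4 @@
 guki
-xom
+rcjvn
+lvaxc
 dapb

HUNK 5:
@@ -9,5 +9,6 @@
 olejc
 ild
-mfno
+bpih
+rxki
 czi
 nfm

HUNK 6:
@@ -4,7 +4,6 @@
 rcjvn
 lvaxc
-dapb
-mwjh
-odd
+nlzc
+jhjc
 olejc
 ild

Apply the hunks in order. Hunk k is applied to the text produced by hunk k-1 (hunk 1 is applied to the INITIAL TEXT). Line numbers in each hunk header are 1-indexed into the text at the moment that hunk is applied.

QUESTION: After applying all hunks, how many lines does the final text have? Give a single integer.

Hunk 1: at line 1 remove [srzx,vtsy,osi] add [guki,xom] -> 11 lines: bvbxw hex guki xom kmxr cha olejc ild mfno kmqi nfm
Hunk 2: at line 9 remove [kmqi] add [czi] -> 11 lines: bvbxw hex guki xom kmxr cha olejc ild mfno czi nfm
Hunk 3: at line 4 remove [kmxr,cha] add [dapb,mwjh,odd] -> 12 lines: bvbxw hex guki xom dapb mwjh odd olejc ild mfno czi nfm
Hunk 4: at line 3 remove [xom] add [rcjvn,lvaxc] -> 13 lines: bvbxw hex guki rcjvn lvaxc dapb mwjh odd olejc ild mfno czi nfm
Hunk 5: at line 9 remove [mfno] add [bpih,rxki] -> 14 lines: bvbxw hex guki rcjvn lvaxc dapb mwjh odd olejc ild bpih rxki czi nfm
Hunk 6: at line 4 remove [dapb,mwjh,odd] add [nlzc,jhjc] -> 13 lines: bvbxw hex guki rcjvn lvaxc nlzc jhjc olejc ild bpih rxki czi nfm
Final line count: 13

Answer: 13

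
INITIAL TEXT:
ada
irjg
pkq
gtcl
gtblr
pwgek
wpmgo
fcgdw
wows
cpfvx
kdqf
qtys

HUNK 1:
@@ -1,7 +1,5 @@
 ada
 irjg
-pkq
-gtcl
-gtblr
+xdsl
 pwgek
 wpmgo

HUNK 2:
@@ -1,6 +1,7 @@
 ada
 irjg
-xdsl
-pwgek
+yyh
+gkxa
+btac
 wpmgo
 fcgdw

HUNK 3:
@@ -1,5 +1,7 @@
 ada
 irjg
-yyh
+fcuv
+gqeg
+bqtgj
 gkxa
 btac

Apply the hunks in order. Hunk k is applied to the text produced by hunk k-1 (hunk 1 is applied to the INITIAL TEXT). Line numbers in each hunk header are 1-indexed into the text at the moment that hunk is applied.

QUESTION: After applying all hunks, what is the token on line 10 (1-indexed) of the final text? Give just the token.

Answer: wows

Derivation:
Hunk 1: at line 1 remove [pkq,gtcl,gtblr] add [xdsl] -> 10 lines: ada irjg xdsl pwgek wpmgo fcgdw wows cpfvx kdqf qtys
Hunk 2: at line 1 remove [xdsl,pwgek] add [yyh,gkxa,btac] -> 11 lines: ada irjg yyh gkxa btac wpmgo fcgdw wows cpfvx kdqf qtys
Hunk 3: at line 1 remove [yyh] add [fcuv,gqeg,bqtgj] -> 13 lines: ada irjg fcuv gqeg bqtgj gkxa btac wpmgo fcgdw wows cpfvx kdqf qtys
Final line 10: wows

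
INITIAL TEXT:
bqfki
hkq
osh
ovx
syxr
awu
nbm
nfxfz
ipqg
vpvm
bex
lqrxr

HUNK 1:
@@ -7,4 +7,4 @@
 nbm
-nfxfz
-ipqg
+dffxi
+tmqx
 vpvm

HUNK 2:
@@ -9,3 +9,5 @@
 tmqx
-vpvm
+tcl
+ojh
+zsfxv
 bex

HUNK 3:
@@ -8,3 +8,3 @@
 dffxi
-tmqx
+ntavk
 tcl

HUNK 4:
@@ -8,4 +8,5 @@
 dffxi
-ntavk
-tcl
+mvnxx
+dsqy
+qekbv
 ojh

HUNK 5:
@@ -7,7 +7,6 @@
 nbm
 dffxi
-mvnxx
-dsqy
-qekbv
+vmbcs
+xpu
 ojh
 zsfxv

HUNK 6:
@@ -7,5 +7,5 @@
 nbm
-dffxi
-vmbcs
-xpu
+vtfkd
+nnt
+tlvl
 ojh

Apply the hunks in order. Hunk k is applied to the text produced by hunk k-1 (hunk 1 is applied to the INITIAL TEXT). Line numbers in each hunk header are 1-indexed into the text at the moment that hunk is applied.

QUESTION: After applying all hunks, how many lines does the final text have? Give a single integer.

Answer: 14

Derivation:
Hunk 1: at line 7 remove [nfxfz,ipqg] add [dffxi,tmqx] -> 12 lines: bqfki hkq osh ovx syxr awu nbm dffxi tmqx vpvm bex lqrxr
Hunk 2: at line 9 remove [vpvm] add [tcl,ojh,zsfxv] -> 14 lines: bqfki hkq osh ovx syxr awu nbm dffxi tmqx tcl ojh zsfxv bex lqrxr
Hunk 3: at line 8 remove [tmqx] add [ntavk] -> 14 lines: bqfki hkq osh ovx syxr awu nbm dffxi ntavk tcl ojh zsfxv bex lqrxr
Hunk 4: at line 8 remove [ntavk,tcl] add [mvnxx,dsqy,qekbv] -> 15 lines: bqfki hkq osh ovx syxr awu nbm dffxi mvnxx dsqy qekbv ojh zsfxv bex lqrxr
Hunk 5: at line 7 remove [mvnxx,dsqy,qekbv] add [vmbcs,xpu] -> 14 lines: bqfki hkq osh ovx syxr awu nbm dffxi vmbcs xpu ojh zsfxv bex lqrxr
Hunk 6: at line 7 remove [dffxi,vmbcs,xpu] add [vtfkd,nnt,tlvl] -> 14 lines: bqfki hkq osh ovx syxr awu nbm vtfkd nnt tlvl ojh zsfxv bex lqrxr
Final line count: 14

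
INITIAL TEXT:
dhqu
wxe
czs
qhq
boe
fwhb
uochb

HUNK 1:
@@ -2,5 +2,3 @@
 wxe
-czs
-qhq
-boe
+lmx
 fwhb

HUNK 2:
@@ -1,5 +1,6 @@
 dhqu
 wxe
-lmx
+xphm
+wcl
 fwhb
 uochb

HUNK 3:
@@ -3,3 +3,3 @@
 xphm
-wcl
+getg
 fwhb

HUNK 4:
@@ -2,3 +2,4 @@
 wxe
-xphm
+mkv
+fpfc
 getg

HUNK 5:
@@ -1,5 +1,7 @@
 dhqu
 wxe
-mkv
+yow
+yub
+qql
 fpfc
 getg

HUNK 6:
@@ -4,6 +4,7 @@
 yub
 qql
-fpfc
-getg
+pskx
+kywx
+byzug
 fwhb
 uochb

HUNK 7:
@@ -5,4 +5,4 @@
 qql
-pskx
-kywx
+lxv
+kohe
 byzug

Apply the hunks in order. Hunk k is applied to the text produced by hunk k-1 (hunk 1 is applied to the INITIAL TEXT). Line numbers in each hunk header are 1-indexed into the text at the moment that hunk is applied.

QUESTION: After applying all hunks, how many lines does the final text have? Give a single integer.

Answer: 10

Derivation:
Hunk 1: at line 2 remove [czs,qhq,boe] add [lmx] -> 5 lines: dhqu wxe lmx fwhb uochb
Hunk 2: at line 1 remove [lmx] add [xphm,wcl] -> 6 lines: dhqu wxe xphm wcl fwhb uochb
Hunk 3: at line 3 remove [wcl] add [getg] -> 6 lines: dhqu wxe xphm getg fwhb uochb
Hunk 4: at line 2 remove [xphm] add [mkv,fpfc] -> 7 lines: dhqu wxe mkv fpfc getg fwhb uochb
Hunk 5: at line 1 remove [mkv] add [yow,yub,qql] -> 9 lines: dhqu wxe yow yub qql fpfc getg fwhb uochb
Hunk 6: at line 4 remove [fpfc,getg] add [pskx,kywx,byzug] -> 10 lines: dhqu wxe yow yub qql pskx kywx byzug fwhb uochb
Hunk 7: at line 5 remove [pskx,kywx] add [lxv,kohe] -> 10 lines: dhqu wxe yow yub qql lxv kohe byzug fwhb uochb
Final line count: 10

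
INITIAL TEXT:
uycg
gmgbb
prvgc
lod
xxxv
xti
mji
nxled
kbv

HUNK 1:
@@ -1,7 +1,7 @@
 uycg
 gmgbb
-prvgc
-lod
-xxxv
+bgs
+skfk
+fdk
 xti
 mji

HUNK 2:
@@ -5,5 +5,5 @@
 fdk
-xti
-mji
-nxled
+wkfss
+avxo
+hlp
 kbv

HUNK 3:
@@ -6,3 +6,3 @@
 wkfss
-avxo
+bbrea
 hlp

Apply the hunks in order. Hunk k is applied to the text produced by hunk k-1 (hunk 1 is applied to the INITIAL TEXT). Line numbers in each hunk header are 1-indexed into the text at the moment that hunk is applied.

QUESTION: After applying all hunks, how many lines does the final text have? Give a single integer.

Answer: 9

Derivation:
Hunk 1: at line 1 remove [prvgc,lod,xxxv] add [bgs,skfk,fdk] -> 9 lines: uycg gmgbb bgs skfk fdk xti mji nxled kbv
Hunk 2: at line 5 remove [xti,mji,nxled] add [wkfss,avxo,hlp] -> 9 lines: uycg gmgbb bgs skfk fdk wkfss avxo hlp kbv
Hunk 3: at line 6 remove [avxo] add [bbrea] -> 9 lines: uycg gmgbb bgs skfk fdk wkfss bbrea hlp kbv
Final line count: 9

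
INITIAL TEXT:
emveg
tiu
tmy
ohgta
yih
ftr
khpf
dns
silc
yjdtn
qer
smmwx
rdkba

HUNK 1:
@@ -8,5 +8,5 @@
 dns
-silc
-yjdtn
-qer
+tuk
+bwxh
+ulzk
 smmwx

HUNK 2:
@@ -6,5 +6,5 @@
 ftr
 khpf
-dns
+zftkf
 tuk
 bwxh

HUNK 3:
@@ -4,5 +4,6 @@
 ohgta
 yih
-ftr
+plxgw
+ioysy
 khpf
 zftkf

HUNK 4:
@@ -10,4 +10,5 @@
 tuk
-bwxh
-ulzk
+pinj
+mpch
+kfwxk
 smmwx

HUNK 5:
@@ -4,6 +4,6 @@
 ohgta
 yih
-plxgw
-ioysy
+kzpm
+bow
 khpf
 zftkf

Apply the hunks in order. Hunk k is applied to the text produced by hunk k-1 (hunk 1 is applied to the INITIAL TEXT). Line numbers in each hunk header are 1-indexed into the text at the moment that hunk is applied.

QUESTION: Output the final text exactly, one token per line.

Hunk 1: at line 8 remove [silc,yjdtn,qer] add [tuk,bwxh,ulzk] -> 13 lines: emveg tiu tmy ohgta yih ftr khpf dns tuk bwxh ulzk smmwx rdkba
Hunk 2: at line 6 remove [dns] add [zftkf] -> 13 lines: emveg tiu tmy ohgta yih ftr khpf zftkf tuk bwxh ulzk smmwx rdkba
Hunk 3: at line 4 remove [ftr] add [plxgw,ioysy] -> 14 lines: emveg tiu tmy ohgta yih plxgw ioysy khpf zftkf tuk bwxh ulzk smmwx rdkba
Hunk 4: at line 10 remove [bwxh,ulzk] add [pinj,mpch,kfwxk] -> 15 lines: emveg tiu tmy ohgta yih plxgw ioysy khpf zftkf tuk pinj mpch kfwxk smmwx rdkba
Hunk 5: at line 4 remove [plxgw,ioysy] add [kzpm,bow] -> 15 lines: emveg tiu tmy ohgta yih kzpm bow khpf zftkf tuk pinj mpch kfwxk smmwx rdkba

Answer: emveg
tiu
tmy
ohgta
yih
kzpm
bow
khpf
zftkf
tuk
pinj
mpch
kfwxk
smmwx
rdkba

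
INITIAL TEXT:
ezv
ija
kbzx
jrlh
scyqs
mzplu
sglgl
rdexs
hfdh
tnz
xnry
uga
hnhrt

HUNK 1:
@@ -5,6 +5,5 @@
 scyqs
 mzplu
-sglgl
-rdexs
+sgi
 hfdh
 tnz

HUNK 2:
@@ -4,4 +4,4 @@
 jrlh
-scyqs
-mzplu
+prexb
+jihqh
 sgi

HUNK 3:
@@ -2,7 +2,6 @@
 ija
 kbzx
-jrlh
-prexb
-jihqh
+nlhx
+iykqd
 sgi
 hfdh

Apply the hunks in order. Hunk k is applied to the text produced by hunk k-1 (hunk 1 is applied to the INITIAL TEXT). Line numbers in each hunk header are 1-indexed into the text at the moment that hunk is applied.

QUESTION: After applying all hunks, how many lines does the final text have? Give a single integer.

Answer: 11

Derivation:
Hunk 1: at line 5 remove [sglgl,rdexs] add [sgi] -> 12 lines: ezv ija kbzx jrlh scyqs mzplu sgi hfdh tnz xnry uga hnhrt
Hunk 2: at line 4 remove [scyqs,mzplu] add [prexb,jihqh] -> 12 lines: ezv ija kbzx jrlh prexb jihqh sgi hfdh tnz xnry uga hnhrt
Hunk 3: at line 2 remove [jrlh,prexb,jihqh] add [nlhx,iykqd] -> 11 lines: ezv ija kbzx nlhx iykqd sgi hfdh tnz xnry uga hnhrt
Final line count: 11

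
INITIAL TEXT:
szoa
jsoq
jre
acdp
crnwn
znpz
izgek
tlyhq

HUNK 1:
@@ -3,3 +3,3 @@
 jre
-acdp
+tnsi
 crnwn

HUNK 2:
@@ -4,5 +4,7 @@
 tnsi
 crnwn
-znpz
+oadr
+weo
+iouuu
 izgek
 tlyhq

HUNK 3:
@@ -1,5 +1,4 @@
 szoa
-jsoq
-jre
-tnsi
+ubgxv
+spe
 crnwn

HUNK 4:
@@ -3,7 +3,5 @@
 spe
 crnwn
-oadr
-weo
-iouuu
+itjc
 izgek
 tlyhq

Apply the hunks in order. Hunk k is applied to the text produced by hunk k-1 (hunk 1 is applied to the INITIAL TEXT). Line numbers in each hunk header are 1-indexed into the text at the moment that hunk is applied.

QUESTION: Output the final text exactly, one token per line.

Hunk 1: at line 3 remove [acdp] add [tnsi] -> 8 lines: szoa jsoq jre tnsi crnwn znpz izgek tlyhq
Hunk 2: at line 4 remove [znpz] add [oadr,weo,iouuu] -> 10 lines: szoa jsoq jre tnsi crnwn oadr weo iouuu izgek tlyhq
Hunk 3: at line 1 remove [jsoq,jre,tnsi] add [ubgxv,spe] -> 9 lines: szoa ubgxv spe crnwn oadr weo iouuu izgek tlyhq
Hunk 4: at line 3 remove [oadr,weo,iouuu] add [itjc] -> 7 lines: szoa ubgxv spe crnwn itjc izgek tlyhq

Answer: szoa
ubgxv
spe
crnwn
itjc
izgek
tlyhq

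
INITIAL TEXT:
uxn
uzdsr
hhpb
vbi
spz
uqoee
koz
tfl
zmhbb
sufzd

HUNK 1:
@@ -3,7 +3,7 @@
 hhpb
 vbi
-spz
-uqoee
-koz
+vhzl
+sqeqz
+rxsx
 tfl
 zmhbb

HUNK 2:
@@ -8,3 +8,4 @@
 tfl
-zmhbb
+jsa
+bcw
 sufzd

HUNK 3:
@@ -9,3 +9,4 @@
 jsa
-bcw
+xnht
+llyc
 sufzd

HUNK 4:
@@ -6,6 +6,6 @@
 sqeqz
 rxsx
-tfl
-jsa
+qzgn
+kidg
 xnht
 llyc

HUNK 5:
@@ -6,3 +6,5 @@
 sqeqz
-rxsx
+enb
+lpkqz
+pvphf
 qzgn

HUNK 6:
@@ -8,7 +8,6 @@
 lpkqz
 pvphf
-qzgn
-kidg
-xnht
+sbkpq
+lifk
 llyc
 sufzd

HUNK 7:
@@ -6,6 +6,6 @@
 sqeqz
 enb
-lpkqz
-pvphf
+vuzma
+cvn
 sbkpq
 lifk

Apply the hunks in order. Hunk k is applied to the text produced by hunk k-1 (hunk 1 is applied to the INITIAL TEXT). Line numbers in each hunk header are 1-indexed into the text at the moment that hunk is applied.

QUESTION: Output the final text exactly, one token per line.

Answer: uxn
uzdsr
hhpb
vbi
vhzl
sqeqz
enb
vuzma
cvn
sbkpq
lifk
llyc
sufzd

Derivation:
Hunk 1: at line 3 remove [spz,uqoee,koz] add [vhzl,sqeqz,rxsx] -> 10 lines: uxn uzdsr hhpb vbi vhzl sqeqz rxsx tfl zmhbb sufzd
Hunk 2: at line 8 remove [zmhbb] add [jsa,bcw] -> 11 lines: uxn uzdsr hhpb vbi vhzl sqeqz rxsx tfl jsa bcw sufzd
Hunk 3: at line 9 remove [bcw] add [xnht,llyc] -> 12 lines: uxn uzdsr hhpb vbi vhzl sqeqz rxsx tfl jsa xnht llyc sufzd
Hunk 4: at line 6 remove [tfl,jsa] add [qzgn,kidg] -> 12 lines: uxn uzdsr hhpb vbi vhzl sqeqz rxsx qzgn kidg xnht llyc sufzd
Hunk 5: at line 6 remove [rxsx] add [enb,lpkqz,pvphf] -> 14 lines: uxn uzdsr hhpb vbi vhzl sqeqz enb lpkqz pvphf qzgn kidg xnht llyc sufzd
Hunk 6: at line 8 remove [qzgn,kidg,xnht] add [sbkpq,lifk] -> 13 lines: uxn uzdsr hhpb vbi vhzl sqeqz enb lpkqz pvphf sbkpq lifk llyc sufzd
Hunk 7: at line 6 remove [lpkqz,pvphf] add [vuzma,cvn] -> 13 lines: uxn uzdsr hhpb vbi vhzl sqeqz enb vuzma cvn sbkpq lifk llyc sufzd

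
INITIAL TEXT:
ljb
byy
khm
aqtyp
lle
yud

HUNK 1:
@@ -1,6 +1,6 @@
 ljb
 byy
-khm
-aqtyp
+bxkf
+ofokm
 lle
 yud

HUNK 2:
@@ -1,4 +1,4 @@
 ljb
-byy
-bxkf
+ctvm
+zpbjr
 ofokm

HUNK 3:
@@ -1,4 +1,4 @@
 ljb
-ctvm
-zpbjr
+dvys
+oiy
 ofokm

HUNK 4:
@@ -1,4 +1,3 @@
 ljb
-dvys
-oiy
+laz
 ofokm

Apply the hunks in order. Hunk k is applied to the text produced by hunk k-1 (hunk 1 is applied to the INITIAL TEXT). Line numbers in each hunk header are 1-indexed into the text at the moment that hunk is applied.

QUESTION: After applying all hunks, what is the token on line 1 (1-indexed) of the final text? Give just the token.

Hunk 1: at line 1 remove [khm,aqtyp] add [bxkf,ofokm] -> 6 lines: ljb byy bxkf ofokm lle yud
Hunk 2: at line 1 remove [byy,bxkf] add [ctvm,zpbjr] -> 6 lines: ljb ctvm zpbjr ofokm lle yud
Hunk 3: at line 1 remove [ctvm,zpbjr] add [dvys,oiy] -> 6 lines: ljb dvys oiy ofokm lle yud
Hunk 4: at line 1 remove [dvys,oiy] add [laz] -> 5 lines: ljb laz ofokm lle yud
Final line 1: ljb

Answer: ljb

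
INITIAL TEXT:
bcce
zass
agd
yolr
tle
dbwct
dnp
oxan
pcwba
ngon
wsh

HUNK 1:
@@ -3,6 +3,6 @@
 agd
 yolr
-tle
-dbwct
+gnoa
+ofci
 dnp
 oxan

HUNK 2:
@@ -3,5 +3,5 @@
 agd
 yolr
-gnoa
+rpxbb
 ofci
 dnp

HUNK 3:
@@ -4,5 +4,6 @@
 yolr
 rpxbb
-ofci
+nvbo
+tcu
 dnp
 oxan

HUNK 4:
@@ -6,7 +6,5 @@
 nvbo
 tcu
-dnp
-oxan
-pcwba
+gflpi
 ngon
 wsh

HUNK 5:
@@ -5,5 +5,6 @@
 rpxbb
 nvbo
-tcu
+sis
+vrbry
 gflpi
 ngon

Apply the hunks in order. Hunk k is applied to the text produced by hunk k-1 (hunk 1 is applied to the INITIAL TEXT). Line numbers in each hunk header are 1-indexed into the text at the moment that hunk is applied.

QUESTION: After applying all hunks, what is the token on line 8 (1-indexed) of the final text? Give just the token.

Hunk 1: at line 3 remove [tle,dbwct] add [gnoa,ofci] -> 11 lines: bcce zass agd yolr gnoa ofci dnp oxan pcwba ngon wsh
Hunk 2: at line 3 remove [gnoa] add [rpxbb] -> 11 lines: bcce zass agd yolr rpxbb ofci dnp oxan pcwba ngon wsh
Hunk 3: at line 4 remove [ofci] add [nvbo,tcu] -> 12 lines: bcce zass agd yolr rpxbb nvbo tcu dnp oxan pcwba ngon wsh
Hunk 4: at line 6 remove [dnp,oxan,pcwba] add [gflpi] -> 10 lines: bcce zass agd yolr rpxbb nvbo tcu gflpi ngon wsh
Hunk 5: at line 5 remove [tcu] add [sis,vrbry] -> 11 lines: bcce zass agd yolr rpxbb nvbo sis vrbry gflpi ngon wsh
Final line 8: vrbry

Answer: vrbry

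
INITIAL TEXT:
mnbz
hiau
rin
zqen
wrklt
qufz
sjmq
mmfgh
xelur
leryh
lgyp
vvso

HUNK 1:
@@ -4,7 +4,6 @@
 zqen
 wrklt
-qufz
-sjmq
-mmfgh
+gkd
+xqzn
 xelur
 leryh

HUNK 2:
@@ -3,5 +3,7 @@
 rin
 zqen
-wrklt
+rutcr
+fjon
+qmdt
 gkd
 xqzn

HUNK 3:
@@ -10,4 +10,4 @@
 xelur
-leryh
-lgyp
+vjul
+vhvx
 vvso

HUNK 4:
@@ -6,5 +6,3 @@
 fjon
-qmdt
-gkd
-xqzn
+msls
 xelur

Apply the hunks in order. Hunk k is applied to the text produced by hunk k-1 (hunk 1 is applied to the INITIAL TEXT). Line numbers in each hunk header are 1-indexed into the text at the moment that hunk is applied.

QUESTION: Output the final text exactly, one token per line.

Answer: mnbz
hiau
rin
zqen
rutcr
fjon
msls
xelur
vjul
vhvx
vvso

Derivation:
Hunk 1: at line 4 remove [qufz,sjmq,mmfgh] add [gkd,xqzn] -> 11 lines: mnbz hiau rin zqen wrklt gkd xqzn xelur leryh lgyp vvso
Hunk 2: at line 3 remove [wrklt] add [rutcr,fjon,qmdt] -> 13 lines: mnbz hiau rin zqen rutcr fjon qmdt gkd xqzn xelur leryh lgyp vvso
Hunk 3: at line 10 remove [leryh,lgyp] add [vjul,vhvx] -> 13 lines: mnbz hiau rin zqen rutcr fjon qmdt gkd xqzn xelur vjul vhvx vvso
Hunk 4: at line 6 remove [qmdt,gkd,xqzn] add [msls] -> 11 lines: mnbz hiau rin zqen rutcr fjon msls xelur vjul vhvx vvso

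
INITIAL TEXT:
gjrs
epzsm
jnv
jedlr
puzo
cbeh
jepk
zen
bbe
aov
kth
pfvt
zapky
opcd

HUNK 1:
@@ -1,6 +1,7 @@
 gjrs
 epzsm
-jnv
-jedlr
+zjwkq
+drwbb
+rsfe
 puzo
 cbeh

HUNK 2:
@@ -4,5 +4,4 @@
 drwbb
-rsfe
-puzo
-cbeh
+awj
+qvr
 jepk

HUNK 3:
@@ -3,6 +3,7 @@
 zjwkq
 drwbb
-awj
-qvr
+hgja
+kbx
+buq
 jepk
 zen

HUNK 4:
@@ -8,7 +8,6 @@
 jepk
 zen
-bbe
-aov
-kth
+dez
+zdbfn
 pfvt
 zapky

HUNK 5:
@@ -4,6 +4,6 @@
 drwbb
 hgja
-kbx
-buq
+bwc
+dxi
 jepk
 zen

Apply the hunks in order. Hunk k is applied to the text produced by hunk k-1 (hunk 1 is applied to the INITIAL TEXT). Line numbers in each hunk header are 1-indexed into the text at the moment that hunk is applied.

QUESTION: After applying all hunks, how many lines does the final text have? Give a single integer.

Answer: 14

Derivation:
Hunk 1: at line 1 remove [jnv,jedlr] add [zjwkq,drwbb,rsfe] -> 15 lines: gjrs epzsm zjwkq drwbb rsfe puzo cbeh jepk zen bbe aov kth pfvt zapky opcd
Hunk 2: at line 4 remove [rsfe,puzo,cbeh] add [awj,qvr] -> 14 lines: gjrs epzsm zjwkq drwbb awj qvr jepk zen bbe aov kth pfvt zapky opcd
Hunk 3: at line 3 remove [awj,qvr] add [hgja,kbx,buq] -> 15 lines: gjrs epzsm zjwkq drwbb hgja kbx buq jepk zen bbe aov kth pfvt zapky opcd
Hunk 4: at line 8 remove [bbe,aov,kth] add [dez,zdbfn] -> 14 lines: gjrs epzsm zjwkq drwbb hgja kbx buq jepk zen dez zdbfn pfvt zapky opcd
Hunk 5: at line 4 remove [kbx,buq] add [bwc,dxi] -> 14 lines: gjrs epzsm zjwkq drwbb hgja bwc dxi jepk zen dez zdbfn pfvt zapky opcd
Final line count: 14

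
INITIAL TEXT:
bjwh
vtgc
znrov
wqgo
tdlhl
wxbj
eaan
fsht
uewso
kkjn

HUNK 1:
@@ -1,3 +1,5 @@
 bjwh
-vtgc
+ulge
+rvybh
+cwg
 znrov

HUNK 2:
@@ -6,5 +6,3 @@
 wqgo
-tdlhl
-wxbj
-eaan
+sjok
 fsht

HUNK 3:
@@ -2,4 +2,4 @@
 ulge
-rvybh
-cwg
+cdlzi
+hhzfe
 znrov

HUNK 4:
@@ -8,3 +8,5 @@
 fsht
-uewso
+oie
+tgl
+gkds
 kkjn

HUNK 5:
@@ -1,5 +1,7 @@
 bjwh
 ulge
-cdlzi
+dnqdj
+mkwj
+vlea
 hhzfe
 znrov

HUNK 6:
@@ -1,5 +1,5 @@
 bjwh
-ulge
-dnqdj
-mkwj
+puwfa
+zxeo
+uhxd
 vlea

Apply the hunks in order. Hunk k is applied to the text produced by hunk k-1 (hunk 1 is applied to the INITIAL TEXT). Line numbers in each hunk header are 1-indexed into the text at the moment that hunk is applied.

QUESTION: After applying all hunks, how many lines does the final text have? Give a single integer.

Hunk 1: at line 1 remove [vtgc] add [ulge,rvybh,cwg] -> 12 lines: bjwh ulge rvybh cwg znrov wqgo tdlhl wxbj eaan fsht uewso kkjn
Hunk 2: at line 6 remove [tdlhl,wxbj,eaan] add [sjok] -> 10 lines: bjwh ulge rvybh cwg znrov wqgo sjok fsht uewso kkjn
Hunk 3: at line 2 remove [rvybh,cwg] add [cdlzi,hhzfe] -> 10 lines: bjwh ulge cdlzi hhzfe znrov wqgo sjok fsht uewso kkjn
Hunk 4: at line 8 remove [uewso] add [oie,tgl,gkds] -> 12 lines: bjwh ulge cdlzi hhzfe znrov wqgo sjok fsht oie tgl gkds kkjn
Hunk 5: at line 1 remove [cdlzi] add [dnqdj,mkwj,vlea] -> 14 lines: bjwh ulge dnqdj mkwj vlea hhzfe znrov wqgo sjok fsht oie tgl gkds kkjn
Hunk 6: at line 1 remove [ulge,dnqdj,mkwj] add [puwfa,zxeo,uhxd] -> 14 lines: bjwh puwfa zxeo uhxd vlea hhzfe znrov wqgo sjok fsht oie tgl gkds kkjn
Final line count: 14

Answer: 14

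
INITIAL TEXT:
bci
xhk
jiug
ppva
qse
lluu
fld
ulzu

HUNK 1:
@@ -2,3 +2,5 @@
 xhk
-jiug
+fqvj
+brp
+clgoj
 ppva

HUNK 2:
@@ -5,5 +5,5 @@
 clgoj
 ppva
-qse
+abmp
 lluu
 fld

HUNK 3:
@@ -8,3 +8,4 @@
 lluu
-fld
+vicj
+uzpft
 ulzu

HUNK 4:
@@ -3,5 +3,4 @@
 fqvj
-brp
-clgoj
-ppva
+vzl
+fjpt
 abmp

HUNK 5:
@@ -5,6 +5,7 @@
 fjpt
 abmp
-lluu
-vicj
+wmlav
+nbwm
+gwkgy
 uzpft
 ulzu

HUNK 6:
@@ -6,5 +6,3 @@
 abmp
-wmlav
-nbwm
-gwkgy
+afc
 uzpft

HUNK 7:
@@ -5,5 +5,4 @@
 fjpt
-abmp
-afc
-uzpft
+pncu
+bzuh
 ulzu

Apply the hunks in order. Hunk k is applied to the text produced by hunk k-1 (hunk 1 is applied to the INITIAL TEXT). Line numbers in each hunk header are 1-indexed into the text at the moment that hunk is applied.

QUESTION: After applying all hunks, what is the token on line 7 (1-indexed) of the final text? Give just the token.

Answer: bzuh

Derivation:
Hunk 1: at line 2 remove [jiug] add [fqvj,brp,clgoj] -> 10 lines: bci xhk fqvj brp clgoj ppva qse lluu fld ulzu
Hunk 2: at line 5 remove [qse] add [abmp] -> 10 lines: bci xhk fqvj brp clgoj ppva abmp lluu fld ulzu
Hunk 3: at line 8 remove [fld] add [vicj,uzpft] -> 11 lines: bci xhk fqvj brp clgoj ppva abmp lluu vicj uzpft ulzu
Hunk 4: at line 3 remove [brp,clgoj,ppva] add [vzl,fjpt] -> 10 lines: bci xhk fqvj vzl fjpt abmp lluu vicj uzpft ulzu
Hunk 5: at line 5 remove [lluu,vicj] add [wmlav,nbwm,gwkgy] -> 11 lines: bci xhk fqvj vzl fjpt abmp wmlav nbwm gwkgy uzpft ulzu
Hunk 6: at line 6 remove [wmlav,nbwm,gwkgy] add [afc] -> 9 lines: bci xhk fqvj vzl fjpt abmp afc uzpft ulzu
Hunk 7: at line 5 remove [abmp,afc,uzpft] add [pncu,bzuh] -> 8 lines: bci xhk fqvj vzl fjpt pncu bzuh ulzu
Final line 7: bzuh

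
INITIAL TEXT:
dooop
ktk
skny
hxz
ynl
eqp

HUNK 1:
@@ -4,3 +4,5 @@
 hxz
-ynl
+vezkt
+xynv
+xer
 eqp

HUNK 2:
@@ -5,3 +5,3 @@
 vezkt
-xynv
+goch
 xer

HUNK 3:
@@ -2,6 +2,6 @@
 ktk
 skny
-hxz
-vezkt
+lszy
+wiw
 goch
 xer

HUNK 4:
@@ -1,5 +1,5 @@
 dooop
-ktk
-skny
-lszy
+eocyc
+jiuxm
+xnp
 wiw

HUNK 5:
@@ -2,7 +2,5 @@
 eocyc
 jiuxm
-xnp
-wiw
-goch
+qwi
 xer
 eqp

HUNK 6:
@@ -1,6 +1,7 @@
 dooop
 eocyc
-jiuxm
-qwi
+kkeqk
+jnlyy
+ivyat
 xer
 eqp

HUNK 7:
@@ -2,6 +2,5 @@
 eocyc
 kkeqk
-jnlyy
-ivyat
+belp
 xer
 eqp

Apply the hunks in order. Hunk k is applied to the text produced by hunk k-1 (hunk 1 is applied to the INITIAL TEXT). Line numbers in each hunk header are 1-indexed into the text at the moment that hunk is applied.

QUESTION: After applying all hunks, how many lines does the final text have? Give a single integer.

Hunk 1: at line 4 remove [ynl] add [vezkt,xynv,xer] -> 8 lines: dooop ktk skny hxz vezkt xynv xer eqp
Hunk 2: at line 5 remove [xynv] add [goch] -> 8 lines: dooop ktk skny hxz vezkt goch xer eqp
Hunk 3: at line 2 remove [hxz,vezkt] add [lszy,wiw] -> 8 lines: dooop ktk skny lszy wiw goch xer eqp
Hunk 4: at line 1 remove [ktk,skny,lszy] add [eocyc,jiuxm,xnp] -> 8 lines: dooop eocyc jiuxm xnp wiw goch xer eqp
Hunk 5: at line 2 remove [xnp,wiw,goch] add [qwi] -> 6 lines: dooop eocyc jiuxm qwi xer eqp
Hunk 6: at line 1 remove [jiuxm,qwi] add [kkeqk,jnlyy,ivyat] -> 7 lines: dooop eocyc kkeqk jnlyy ivyat xer eqp
Hunk 7: at line 2 remove [jnlyy,ivyat] add [belp] -> 6 lines: dooop eocyc kkeqk belp xer eqp
Final line count: 6

Answer: 6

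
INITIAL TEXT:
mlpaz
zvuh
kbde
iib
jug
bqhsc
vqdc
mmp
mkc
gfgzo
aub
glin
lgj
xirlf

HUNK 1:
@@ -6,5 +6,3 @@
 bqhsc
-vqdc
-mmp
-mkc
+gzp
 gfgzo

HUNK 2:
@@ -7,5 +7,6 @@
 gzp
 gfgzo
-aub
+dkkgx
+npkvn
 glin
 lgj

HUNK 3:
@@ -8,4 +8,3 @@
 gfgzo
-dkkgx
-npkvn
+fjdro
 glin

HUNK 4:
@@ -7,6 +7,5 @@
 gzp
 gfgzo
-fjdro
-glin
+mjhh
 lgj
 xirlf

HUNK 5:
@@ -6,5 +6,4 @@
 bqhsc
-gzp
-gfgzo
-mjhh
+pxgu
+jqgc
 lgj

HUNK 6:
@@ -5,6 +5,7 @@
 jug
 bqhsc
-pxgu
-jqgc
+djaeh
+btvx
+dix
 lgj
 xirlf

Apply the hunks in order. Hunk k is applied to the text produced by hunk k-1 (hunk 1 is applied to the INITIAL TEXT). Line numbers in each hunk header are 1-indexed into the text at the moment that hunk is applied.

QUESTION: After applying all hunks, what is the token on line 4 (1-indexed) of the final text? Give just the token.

Hunk 1: at line 6 remove [vqdc,mmp,mkc] add [gzp] -> 12 lines: mlpaz zvuh kbde iib jug bqhsc gzp gfgzo aub glin lgj xirlf
Hunk 2: at line 7 remove [aub] add [dkkgx,npkvn] -> 13 lines: mlpaz zvuh kbde iib jug bqhsc gzp gfgzo dkkgx npkvn glin lgj xirlf
Hunk 3: at line 8 remove [dkkgx,npkvn] add [fjdro] -> 12 lines: mlpaz zvuh kbde iib jug bqhsc gzp gfgzo fjdro glin lgj xirlf
Hunk 4: at line 7 remove [fjdro,glin] add [mjhh] -> 11 lines: mlpaz zvuh kbde iib jug bqhsc gzp gfgzo mjhh lgj xirlf
Hunk 5: at line 6 remove [gzp,gfgzo,mjhh] add [pxgu,jqgc] -> 10 lines: mlpaz zvuh kbde iib jug bqhsc pxgu jqgc lgj xirlf
Hunk 6: at line 5 remove [pxgu,jqgc] add [djaeh,btvx,dix] -> 11 lines: mlpaz zvuh kbde iib jug bqhsc djaeh btvx dix lgj xirlf
Final line 4: iib

Answer: iib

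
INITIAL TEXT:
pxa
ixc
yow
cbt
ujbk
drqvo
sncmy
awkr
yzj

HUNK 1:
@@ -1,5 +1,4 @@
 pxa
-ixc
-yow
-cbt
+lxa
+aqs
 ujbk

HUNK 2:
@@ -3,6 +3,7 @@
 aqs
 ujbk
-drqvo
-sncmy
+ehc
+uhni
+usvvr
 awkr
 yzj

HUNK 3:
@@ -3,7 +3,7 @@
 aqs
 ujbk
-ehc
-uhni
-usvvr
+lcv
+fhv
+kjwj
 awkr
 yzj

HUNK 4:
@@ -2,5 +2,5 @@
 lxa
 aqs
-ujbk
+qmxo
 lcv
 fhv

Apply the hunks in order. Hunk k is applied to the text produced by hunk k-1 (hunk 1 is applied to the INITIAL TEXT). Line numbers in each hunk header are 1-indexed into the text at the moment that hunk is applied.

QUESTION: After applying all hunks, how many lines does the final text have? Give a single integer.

Answer: 9

Derivation:
Hunk 1: at line 1 remove [ixc,yow,cbt] add [lxa,aqs] -> 8 lines: pxa lxa aqs ujbk drqvo sncmy awkr yzj
Hunk 2: at line 3 remove [drqvo,sncmy] add [ehc,uhni,usvvr] -> 9 lines: pxa lxa aqs ujbk ehc uhni usvvr awkr yzj
Hunk 3: at line 3 remove [ehc,uhni,usvvr] add [lcv,fhv,kjwj] -> 9 lines: pxa lxa aqs ujbk lcv fhv kjwj awkr yzj
Hunk 4: at line 2 remove [ujbk] add [qmxo] -> 9 lines: pxa lxa aqs qmxo lcv fhv kjwj awkr yzj
Final line count: 9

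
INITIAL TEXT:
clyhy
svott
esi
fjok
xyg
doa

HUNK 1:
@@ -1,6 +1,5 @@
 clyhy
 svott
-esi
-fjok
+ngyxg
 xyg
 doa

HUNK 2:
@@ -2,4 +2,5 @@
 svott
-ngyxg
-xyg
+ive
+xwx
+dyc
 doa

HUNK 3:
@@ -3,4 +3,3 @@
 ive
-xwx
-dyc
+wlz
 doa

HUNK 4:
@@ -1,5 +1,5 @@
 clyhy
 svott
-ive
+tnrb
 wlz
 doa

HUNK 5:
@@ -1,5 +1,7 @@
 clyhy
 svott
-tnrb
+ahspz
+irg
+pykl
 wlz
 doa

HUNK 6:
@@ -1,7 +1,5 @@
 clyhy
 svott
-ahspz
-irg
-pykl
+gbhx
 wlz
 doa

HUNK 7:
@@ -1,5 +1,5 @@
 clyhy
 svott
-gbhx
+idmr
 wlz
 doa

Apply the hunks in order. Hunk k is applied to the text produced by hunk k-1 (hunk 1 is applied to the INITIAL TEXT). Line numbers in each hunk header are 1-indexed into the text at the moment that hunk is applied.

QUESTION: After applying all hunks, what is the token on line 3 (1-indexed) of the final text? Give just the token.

Answer: idmr

Derivation:
Hunk 1: at line 1 remove [esi,fjok] add [ngyxg] -> 5 lines: clyhy svott ngyxg xyg doa
Hunk 2: at line 2 remove [ngyxg,xyg] add [ive,xwx,dyc] -> 6 lines: clyhy svott ive xwx dyc doa
Hunk 3: at line 3 remove [xwx,dyc] add [wlz] -> 5 lines: clyhy svott ive wlz doa
Hunk 4: at line 1 remove [ive] add [tnrb] -> 5 lines: clyhy svott tnrb wlz doa
Hunk 5: at line 1 remove [tnrb] add [ahspz,irg,pykl] -> 7 lines: clyhy svott ahspz irg pykl wlz doa
Hunk 6: at line 1 remove [ahspz,irg,pykl] add [gbhx] -> 5 lines: clyhy svott gbhx wlz doa
Hunk 7: at line 1 remove [gbhx] add [idmr] -> 5 lines: clyhy svott idmr wlz doa
Final line 3: idmr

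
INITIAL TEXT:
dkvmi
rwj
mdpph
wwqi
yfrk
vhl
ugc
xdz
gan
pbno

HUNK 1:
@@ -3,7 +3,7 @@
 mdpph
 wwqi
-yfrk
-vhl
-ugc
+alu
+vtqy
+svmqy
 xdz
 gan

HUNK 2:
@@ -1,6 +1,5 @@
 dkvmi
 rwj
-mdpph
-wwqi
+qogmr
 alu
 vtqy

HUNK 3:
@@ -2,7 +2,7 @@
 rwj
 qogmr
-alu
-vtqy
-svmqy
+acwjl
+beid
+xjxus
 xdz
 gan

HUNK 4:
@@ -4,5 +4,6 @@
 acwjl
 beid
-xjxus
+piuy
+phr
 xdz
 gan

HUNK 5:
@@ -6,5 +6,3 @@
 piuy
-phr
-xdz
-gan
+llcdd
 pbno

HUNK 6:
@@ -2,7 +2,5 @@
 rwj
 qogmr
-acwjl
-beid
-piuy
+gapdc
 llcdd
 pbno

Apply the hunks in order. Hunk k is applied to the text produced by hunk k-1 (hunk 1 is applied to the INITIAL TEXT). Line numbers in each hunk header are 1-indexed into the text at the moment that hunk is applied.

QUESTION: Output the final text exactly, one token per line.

Hunk 1: at line 3 remove [yfrk,vhl,ugc] add [alu,vtqy,svmqy] -> 10 lines: dkvmi rwj mdpph wwqi alu vtqy svmqy xdz gan pbno
Hunk 2: at line 1 remove [mdpph,wwqi] add [qogmr] -> 9 lines: dkvmi rwj qogmr alu vtqy svmqy xdz gan pbno
Hunk 3: at line 2 remove [alu,vtqy,svmqy] add [acwjl,beid,xjxus] -> 9 lines: dkvmi rwj qogmr acwjl beid xjxus xdz gan pbno
Hunk 4: at line 4 remove [xjxus] add [piuy,phr] -> 10 lines: dkvmi rwj qogmr acwjl beid piuy phr xdz gan pbno
Hunk 5: at line 6 remove [phr,xdz,gan] add [llcdd] -> 8 lines: dkvmi rwj qogmr acwjl beid piuy llcdd pbno
Hunk 6: at line 2 remove [acwjl,beid,piuy] add [gapdc] -> 6 lines: dkvmi rwj qogmr gapdc llcdd pbno

Answer: dkvmi
rwj
qogmr
gapdc
llcdd
pbno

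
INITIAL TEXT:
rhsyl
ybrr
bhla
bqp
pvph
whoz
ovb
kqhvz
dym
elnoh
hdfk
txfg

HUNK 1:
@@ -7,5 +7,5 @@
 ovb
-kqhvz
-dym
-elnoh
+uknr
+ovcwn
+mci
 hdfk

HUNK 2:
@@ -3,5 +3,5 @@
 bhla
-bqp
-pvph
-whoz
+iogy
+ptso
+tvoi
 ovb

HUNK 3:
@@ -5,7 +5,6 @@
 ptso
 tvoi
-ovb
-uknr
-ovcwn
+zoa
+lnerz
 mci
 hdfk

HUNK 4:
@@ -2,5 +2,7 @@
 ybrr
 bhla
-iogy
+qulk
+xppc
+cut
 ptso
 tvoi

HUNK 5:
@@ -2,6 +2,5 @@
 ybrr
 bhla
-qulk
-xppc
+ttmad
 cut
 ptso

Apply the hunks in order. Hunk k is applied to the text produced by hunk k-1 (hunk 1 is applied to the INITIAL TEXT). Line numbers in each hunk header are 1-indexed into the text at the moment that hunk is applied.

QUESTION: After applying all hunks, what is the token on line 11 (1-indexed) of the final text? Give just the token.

Hunk 1: at line 7 remove [kqhvz,dym,elnoh] add [uknr,ovcwn,mci] -> 12 lines: rhsyl ybrr bhla bqp pvph whoz ovb uknr ovcwn mci hdfk txfg
Hunk 2: at line 3 remove [bqp,pvph,whoz] add [iogy,ptso,tvoi] -> 12 lines: rhsyl ybrr bhla iogy ptso tvoi ovb uknr ovcwn mci hdfk txfg
Hunk 3: at line 5 remove [ovb,uknr,ovcwn] add [zoa,lnerz] -> 11 lines: rhsyl ybrr bhla iogy ptso tvoi zoa lnerz mci hdfk txfg
Hunk 4: at line 2 remove [iogy] add [qulk,xppc,cut] -> 13 lines: rhsyl ybrr bhla qulk xppc cut ptso tvoi zoa lnerz mci hdfk txfg
Hunk 5: at line 2 remove [qulk,xppc] add [ttmad] -> 12 lines: rhsyl ybrr bhla ttmad cut ptso tvoi zoa lnerz mci hdfk txfg
Final line 11: hdfk

Answer: hdfk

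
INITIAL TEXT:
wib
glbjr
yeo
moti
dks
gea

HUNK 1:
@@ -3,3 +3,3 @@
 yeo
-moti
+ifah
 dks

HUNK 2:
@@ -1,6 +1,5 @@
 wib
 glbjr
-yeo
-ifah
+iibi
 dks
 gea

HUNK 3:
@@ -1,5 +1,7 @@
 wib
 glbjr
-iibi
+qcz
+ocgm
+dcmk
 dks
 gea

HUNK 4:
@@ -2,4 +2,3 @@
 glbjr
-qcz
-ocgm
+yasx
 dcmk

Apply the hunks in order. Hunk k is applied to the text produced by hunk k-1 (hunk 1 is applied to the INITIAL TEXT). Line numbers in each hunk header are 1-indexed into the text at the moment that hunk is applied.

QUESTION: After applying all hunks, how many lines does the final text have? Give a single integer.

Answer: 6

Derivation:
Hunk 1: at line 3 remove [moti] add [ifah] -> 6 lines: wib glbjr yeo ifah dks gea
Hunk 2: at line 1 remove [yeo,ifah] add [iibi] -> 5 lines: wib glbjr iibi dks gea
Hunk 3: at line 1 remove [iibi] add [qcz,ocgm,dcmk] -> 7 lines: wib glbjr qcz ocgm dcmk dks gea
Hunk 4: at line 2 remove [qcz,ocgm] add [yasx] -> 6 lines: wib glbjr yasx dcmk dks gea
Final line count: 6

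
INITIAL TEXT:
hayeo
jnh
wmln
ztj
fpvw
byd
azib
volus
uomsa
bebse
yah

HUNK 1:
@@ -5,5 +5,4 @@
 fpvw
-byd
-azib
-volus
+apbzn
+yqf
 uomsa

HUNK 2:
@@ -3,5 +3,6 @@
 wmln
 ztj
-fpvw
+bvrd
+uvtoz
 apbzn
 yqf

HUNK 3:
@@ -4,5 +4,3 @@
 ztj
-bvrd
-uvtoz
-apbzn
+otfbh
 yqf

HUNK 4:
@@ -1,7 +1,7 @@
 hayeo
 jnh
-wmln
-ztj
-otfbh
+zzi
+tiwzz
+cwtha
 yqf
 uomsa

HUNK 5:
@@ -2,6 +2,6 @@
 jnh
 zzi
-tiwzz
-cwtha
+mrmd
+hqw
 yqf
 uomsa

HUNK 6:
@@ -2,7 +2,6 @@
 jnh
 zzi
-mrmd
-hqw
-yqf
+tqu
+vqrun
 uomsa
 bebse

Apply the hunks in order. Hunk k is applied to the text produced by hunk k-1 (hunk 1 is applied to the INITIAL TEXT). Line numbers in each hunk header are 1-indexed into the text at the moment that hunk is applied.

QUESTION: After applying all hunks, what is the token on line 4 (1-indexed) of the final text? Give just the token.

Hunk 1: at line 5 remove [byd,azib,volus] add [apbzn,yqf] -> 10 lines: hayeo jnh wmln ztj fpvw apbzn yqf uomsa bebse yah
Hunk 2: at line 3 remove [fpvw] add [bvrd,uvtoz] -> 11 lines: hayeo jnh wmln ztj bvrd uvtoz apbzn yqf uomsa bebse yah
Hunk 3: at line 4 remove [bvrd,uvtoz,apbzn] add [otfbh] -> 9 lines: hayeo jnh wmln ztj otfbh yqf uomsa bebse yah
Hunk 4: at line 1 remove [wmln,ztj,otfbh] add [zzi,tiwzz,cwtha] -> 9 lines: hayeo jnh zzi tiwzz cwtha yqf uomsa bebse yah
Hunk 5: at line 2 remove [tiwzz,cwtha] add [mrmd,hqw] -> 9 lines: hayeo jnh zzi mrmd hqw yqf uomsa bebse yah
Hunk 6: at line 2 remove [mrmd,hqw,yqf] add [tqu,vqrun] -> 8 lines: hayeo jnh zzi tqu vqrun uomsa bebse yah
Final line 4: tqu

Answer: tqu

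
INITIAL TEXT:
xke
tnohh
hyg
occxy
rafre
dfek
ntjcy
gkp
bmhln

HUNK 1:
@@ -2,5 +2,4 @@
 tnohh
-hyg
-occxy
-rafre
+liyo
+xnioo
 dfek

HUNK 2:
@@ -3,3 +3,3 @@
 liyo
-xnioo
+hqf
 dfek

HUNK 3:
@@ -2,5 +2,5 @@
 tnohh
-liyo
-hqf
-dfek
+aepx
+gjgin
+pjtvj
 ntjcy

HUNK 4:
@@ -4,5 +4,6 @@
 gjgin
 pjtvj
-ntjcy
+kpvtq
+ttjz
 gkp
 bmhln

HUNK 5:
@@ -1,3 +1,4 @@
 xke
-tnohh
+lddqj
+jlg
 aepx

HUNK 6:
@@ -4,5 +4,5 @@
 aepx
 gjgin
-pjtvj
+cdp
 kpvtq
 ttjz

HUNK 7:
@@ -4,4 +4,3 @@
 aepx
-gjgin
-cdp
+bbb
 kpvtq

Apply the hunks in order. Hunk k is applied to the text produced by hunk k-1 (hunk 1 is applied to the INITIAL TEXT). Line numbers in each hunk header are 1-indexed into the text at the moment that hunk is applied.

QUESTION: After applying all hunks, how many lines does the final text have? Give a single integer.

Answer: 9

Derivation:
Hunk 1: at line 2 remove [hyg,occxy,rafre] add [liyo,xnioo] -> 8 lines: xke tnohh liyo xnioo dfek ntjcy gkp bmhln
Hunk 2: at line 3 remove [xnioo] add [hqf] -> 8 lines: xke tnohh liyo hqf dfek ntjcy gkp bmhln
Hunk 3: at line 2 remove [liyo,hqf,dfek] add [aepx,gjgin,pjtvj] -> 8 lines: xke tnohh aepx gjgin pjtvj ntjcy gkp bmhln
Hunk 4: at line 4 remove [ntjcy] add [kpvtq,ttjz] -> 9 lines: xke tnohh aepx gjgin pjtvj kpvtq ttjz gkp bmhln
Hunk 5: at line 1 remove [tnohh] add [lddqj,jlg] -> 10 lines: xke lddqj jlg aepx gjgin pjtvj kpvtq ttjz gkp bmhln
Hunk 6: at line 4 remove [pjtvj] add [cdp] -> 10 lines: xke lddqj jlg aepx gjgin cdp kpvtq ttjz gkp bmhln
Hunk 7: at line 4 remove [gjgin,cdp] add [bbb] -> 9 lines: xke lddqj jlg aepx bbb kpvtq ttjz gkp bmhln
Final line count: 9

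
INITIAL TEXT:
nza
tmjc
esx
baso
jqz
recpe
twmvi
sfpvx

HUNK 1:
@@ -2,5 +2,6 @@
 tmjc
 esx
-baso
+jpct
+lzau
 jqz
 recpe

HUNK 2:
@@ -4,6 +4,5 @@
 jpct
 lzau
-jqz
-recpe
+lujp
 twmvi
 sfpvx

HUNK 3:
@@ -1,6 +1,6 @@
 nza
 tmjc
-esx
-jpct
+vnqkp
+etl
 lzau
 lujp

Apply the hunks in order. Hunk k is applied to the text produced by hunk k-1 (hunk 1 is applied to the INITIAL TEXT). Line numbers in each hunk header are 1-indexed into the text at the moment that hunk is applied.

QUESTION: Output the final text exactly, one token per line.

Answer: nza
tmjc
vnqkp
etl
lzau
lujp
twmvi
sfpvx

Derivation:
Hunk 1: at line 2 remove [baso] add [jpct,lzau] -> 9 lines: nza tmjc esx jpct lzau jqz recpe twmvi sfpvx
Hunk 2: at line 4 remove [jqz,recpe] add [lujp] -> 8 lines: nza tmjc esx jpct lzau lujp twmvi sfpvx
Hunk 3: at line 1 remove [esx,jpct] add [vnqkp,etl] -> 8 lines: nza tmjc vnqkp etl lzau lujp twmvi sfpvx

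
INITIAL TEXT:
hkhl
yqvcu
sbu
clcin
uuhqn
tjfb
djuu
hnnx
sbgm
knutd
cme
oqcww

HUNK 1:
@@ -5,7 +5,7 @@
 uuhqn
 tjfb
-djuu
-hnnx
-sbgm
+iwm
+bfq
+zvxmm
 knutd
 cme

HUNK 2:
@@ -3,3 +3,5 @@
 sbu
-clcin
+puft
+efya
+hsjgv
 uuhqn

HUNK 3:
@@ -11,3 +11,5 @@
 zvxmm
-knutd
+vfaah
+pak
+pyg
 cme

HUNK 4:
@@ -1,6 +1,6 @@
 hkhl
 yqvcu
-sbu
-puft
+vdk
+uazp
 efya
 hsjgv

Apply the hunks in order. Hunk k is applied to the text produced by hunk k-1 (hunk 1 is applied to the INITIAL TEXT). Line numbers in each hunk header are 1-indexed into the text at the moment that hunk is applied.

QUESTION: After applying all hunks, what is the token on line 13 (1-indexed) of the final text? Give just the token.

Hunk 1: at line 5 remove [djuu,hnnx,sbgm] add [iwm,bfq,zvxmm] -> 12 lines: hkhl yqvcu sbu clcin uuhqn tjfb iwm bfq zvxmm knutd cme oqcww
Hunk 2: at line 3 remove [clcin] add [puft,efya,hsjgv] -> 14 lines: hkhl yqvcu sbu puft efya hsjgv uuhqn tjfb iwm bfq zvxmm knutd cme oqcww
Hunk 3: at line 11 remove [knutd] add [vfaah,pak,pyg] -> 16 lines: hkhl yqvcu sbu puft efya hsjgv uuhqn tjfb iwm bfq zvxmm vfaah pak pyg cme oqcww
Hunk 4: at line 1 remove [sbu,puft] add [vdk,uazp] -> 16 lines: hkhl yqvcu vdk uazp efya hsjgv uuhqn tjfb iwm bfq zvxmm vfaah pak pyg cme oqcww
Final line 13: pak

Answer: pak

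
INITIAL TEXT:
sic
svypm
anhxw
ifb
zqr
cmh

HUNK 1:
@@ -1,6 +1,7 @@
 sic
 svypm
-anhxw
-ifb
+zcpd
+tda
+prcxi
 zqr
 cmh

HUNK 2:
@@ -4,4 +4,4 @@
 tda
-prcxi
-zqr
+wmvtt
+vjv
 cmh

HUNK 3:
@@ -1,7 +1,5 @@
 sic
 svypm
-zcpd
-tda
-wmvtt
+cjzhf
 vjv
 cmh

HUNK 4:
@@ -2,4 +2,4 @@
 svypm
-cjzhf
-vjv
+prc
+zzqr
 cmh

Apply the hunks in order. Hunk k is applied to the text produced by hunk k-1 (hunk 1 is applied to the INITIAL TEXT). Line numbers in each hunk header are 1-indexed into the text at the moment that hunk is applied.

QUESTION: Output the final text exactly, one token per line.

Answer: sic
svypm
prc
zzqr
cmh

Derivation:
Hunk 1: at line 1 remove [anhxw,ifb] add [zcpd,tda,prcxi] -> 7 lines: sic svypm zcpd tda prcxi zqr cmh
Hunk 2: at line 4 remove [prcxi,zqr] add [wmvtt,vjv] -> 7 lines: sic svypm zcpd tda wmvtt vjv cmh
Hunk 3: at line 1 remove [zcpd,tda,wmvtt] add [cjzhf] -> 5 lines: sic svypm cjzhf vjv cmh
Hunk 4: at line 2 remove [cjzhf,vjv] add [prc,zzqr] -> 5 lines: sic svypm prc zzqr cmh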